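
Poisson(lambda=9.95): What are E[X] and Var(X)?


E[X] = Var(X) = lambda = 9.95

9.95, 9.95


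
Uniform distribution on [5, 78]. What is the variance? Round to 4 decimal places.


Var = (b-a)^2 / 12
(b-a)^2 = (78 - 5)^2 = 5329
Var = 5329/12 ≈ 444.083333

444.0833


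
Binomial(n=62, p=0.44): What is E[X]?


E[X] = n*p = 62 * 0.44 = 27.28

27.28


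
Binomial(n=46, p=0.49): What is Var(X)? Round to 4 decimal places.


Var = n*p*(1-p) = 46 * 0.49 * 0.51 = 11.4954

11.4954


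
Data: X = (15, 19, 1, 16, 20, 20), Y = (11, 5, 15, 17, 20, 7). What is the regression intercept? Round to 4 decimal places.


a = ybar - b*xbar, where b = sum((xi-xbar)(yi-ybar)) / sum((xi-xbar)^2)
n = 6, xbar = 91/6 ≈ 15.166667, ybar = 75/6 = 12.5
Sxy = sum((xi-xbar)(yi-ybar)) = -50.5
Sxx = sum((xi-xbar)^2) = 1577/6 ≈ 262.833333
b = Sxy / Sxx = -303/1577 ≈ -0.192137
a = 12.5 - (-0.192137) * 15.166667 = 24308/1577 ≈ 15.414077

15.4141


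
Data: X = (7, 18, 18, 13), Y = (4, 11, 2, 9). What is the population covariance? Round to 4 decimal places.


Cov = (1/n)*sum((xi-xbar)(yi-ybar))
n = 4, xbar = 56/4 = 14, ybar = 26/4 = 6.5
sum((xi-xbar)(yi-ybar)) = 15
Cov = 15 / 4 = 3.75

3.7500


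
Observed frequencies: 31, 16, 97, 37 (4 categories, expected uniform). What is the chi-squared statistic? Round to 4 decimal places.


chi2 = sum((O-E)^2/E), E = total/4
total = 181, E = 181/4 = 45.25
(31 - 45.25)^2 / 45.25 = 203.0625 / 45.25 = 3249/724 ≈ 4.487569
(16 - 45.25)^2 / 45.25 = 855.5625 / 45.25 = 13689/724 ≈ 18.907459
(97 - 45.25)^2 / 45.25 = 2678.0625 / 45.25 = 42849/724 ≈ 59.183702
(37 - 45.25)^2 / 45.25 = 68.0625 / 45.25 = 1089/724 ≈ 1.504144
chi2 = 15219/181 ≈ 84.082873

84.0829


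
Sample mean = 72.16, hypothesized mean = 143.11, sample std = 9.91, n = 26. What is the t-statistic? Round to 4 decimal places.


t = (xbar - mu0) / (s/sqrt(n))
xbar - mu0 = 72.16 - 143.11 = -70.95
sqrt(26) ≈ 5.09901951
s/sqrt(n) = 9.91 / 5.09901951 ≈ 1.94351090
t = -70.95 / 1.94351090 ≈ -36.506098

-36.5061


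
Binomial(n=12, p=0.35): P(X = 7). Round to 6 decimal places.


P = C(n,k) * p^k * (1-p)^(n-k)
C(12,7) = 792
p^k = 0.35^7 ≈ 0.0006433930
(1-p)^(n-k) = 0.65^5 ≈ 0.1160291
P = 792 * 0.0006433930 * 0.1160291 ≈ 0.059125

0.059125


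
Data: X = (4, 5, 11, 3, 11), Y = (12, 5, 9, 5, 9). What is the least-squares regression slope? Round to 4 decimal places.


b = sum((xi-xbar)(yi-ybar)) / sum((xi-xbar)^2)
n = 5, xbar = 34/5 = 6.8, ybar = 40/5 = 8
Sxy = sum((xi-xbar)(yi-ybar)) = 14
Sxx = sum((xi-xbar)^2) = 60.8
b = Sxy / Sxx = 35/152 ≈ 0.230263

0.2303


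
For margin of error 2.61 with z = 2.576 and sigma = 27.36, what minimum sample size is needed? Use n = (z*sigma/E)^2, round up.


z*sigma/E = 2.576 * 27.36 / 2.61 = 97888/3625 ≈ 27.003586
(z*sigma/E)^2 ≈ 729.193668
round up: n = 730

730


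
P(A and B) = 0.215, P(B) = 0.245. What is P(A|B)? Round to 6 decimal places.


P(A|B) = P(A and B) / P(B) = 0.215 / 0.245 = 43/49 ≈ 0.87755102

0.877551


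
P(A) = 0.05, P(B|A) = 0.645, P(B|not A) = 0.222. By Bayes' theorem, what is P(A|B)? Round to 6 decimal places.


P(A|B) = P(B|A)*P(A) / P(B), P(B) = P(B|A)*P(A) + P(B|not A)*P(not A)
P(B|A)*P(A) = 0.645 * 0.05 = 0.03225
P(B|not A)*P(not A) = 0.222 * 0.95 = 0.2109
P(B) = 0.03225 + 0.2109 = 0.24315
P(A|B) = 0.03225 / 0.24315 = 215/1621 ≈ 0.13263418

0.132634


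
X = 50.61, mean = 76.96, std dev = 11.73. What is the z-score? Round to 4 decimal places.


z = (X - mu) / sigma
X - mu = 50.61 - 76.96 = -26.35
z = -26.35 / 11.73 = -155/69 ≈ -2.246377

-2.2464


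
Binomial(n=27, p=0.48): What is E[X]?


E[X] = n*p = 27 * 0.48 = 12.96

12.96


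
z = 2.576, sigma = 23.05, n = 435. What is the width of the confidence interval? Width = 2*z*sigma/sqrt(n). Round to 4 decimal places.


width = 2*z*sigma/sqrt(n)
2*z*sigma = 2 * 2.576 * 23.05 = 118.7536
sqrt(435) ≈ 20.856654
width = 118.7536 / 20.856654 ≈ 5.693799

5.6938


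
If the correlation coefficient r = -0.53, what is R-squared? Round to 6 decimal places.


R^2 = r^2 = (-0.53)^2 = 0.2809

0.280900


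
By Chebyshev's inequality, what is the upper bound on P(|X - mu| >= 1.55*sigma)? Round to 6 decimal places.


P <= 1/k^2
k^2 = 1.55^2 = 2.4025
1/k^2 = 1 / 2.4025 = 400/961 ≈ 0.41623309

0.416233


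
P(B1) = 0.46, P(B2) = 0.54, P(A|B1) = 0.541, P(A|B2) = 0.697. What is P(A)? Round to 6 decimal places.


P(A) = P(A|B1)*P(B1) + P(A|B2)*P(B2)
P(A|B1)*P(B1) = 0.541 * 0.46 = 0.24886
P(A|B2)*P(B2) = 0.697 * 0.54 = 0.37638
P(A) = 0.24886 + 0.37638 = 0.62524

0.625240


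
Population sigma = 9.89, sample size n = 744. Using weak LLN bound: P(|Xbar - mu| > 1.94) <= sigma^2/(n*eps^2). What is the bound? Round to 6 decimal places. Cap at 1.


bound = min(1, sigma^2/(n*eps^2))
sigma^2 = 9.89^2 = 97.8121
n*eps^2 = 744 * 1.94^2 = 744 * 3.7636 = 2800.1184
sigma^2/(n*eps^2) = 97.8121 / 2800.1184 ≈ 0.03493142

0.034931


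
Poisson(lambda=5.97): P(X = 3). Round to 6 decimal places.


P = e^(-lam) * lam^k / k!
e^(-5.97) ≈ 0.002554241
lam^k = 5.97^3 = 212.776173
k! = 3! = 6
P = 0.002554241 * 212.776173 / 6 ≈ 0.090580

0.090580


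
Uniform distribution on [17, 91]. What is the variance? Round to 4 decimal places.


Var = (b-a)^2 / 12
(b-a)^2 = (91 - 17)^2 = 5476
Var = 5476/12 ≈ 456.333333

456.3333


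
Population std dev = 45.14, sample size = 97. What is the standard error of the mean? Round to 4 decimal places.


SE = sigma / sqrt(n)
sqrt(97) ≈ 9.848858
SE = 45.14 / 9.848858 ≈ 4.583273

4.5833


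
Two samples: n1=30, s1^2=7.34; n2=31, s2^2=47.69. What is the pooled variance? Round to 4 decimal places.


sp^2 = ((n1-1)*s1^2 + (n2-1)*s2^2)/(n1+n2-2)
(n1-1)*s1^2 = 29 * 7.34 = 212.86
(n2-1)*s2^2 = 30 * 47.69 = 1430.7
numerator = 212.86 + 1430.7 = 1643.56
n1+n2-2 = 59
sp^2 = 1643.56 / 59 = 41089/1475 ≈ 27.856949

27.8569


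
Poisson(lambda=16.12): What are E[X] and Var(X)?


E[X] = Var(X) = lambda = 16.12

16.12, 16.12


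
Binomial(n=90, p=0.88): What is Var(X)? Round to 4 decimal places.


Var = n*p*(1-p) = 90 * 0.88 * 0.12 = 9.504

9.5040


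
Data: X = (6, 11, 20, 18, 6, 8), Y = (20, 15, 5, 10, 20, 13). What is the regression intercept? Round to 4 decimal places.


a = ybar - b*xbar, where b = sum((xi-xbar)(yi-ybar)) / sum((xi-xbar)^2)
n = 6, xbar = 69/6 = 11.5, ybar = 83/6 ≈ 13.833333
Sxy = sum((xi-xbar)(yi-ybar)) = -165.5
Sxx = sum((xi-xbar)^2) = 187.5
b = Sxy / Sxx = -331/375 ≈ -0.882667
a = 13.833333 - (-0.882667) * 11.5 = 23.984

23.9840


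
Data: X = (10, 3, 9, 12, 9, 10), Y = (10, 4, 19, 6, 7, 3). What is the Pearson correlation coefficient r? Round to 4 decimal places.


r = sum((xi-xbar)(yi-ybar)) / sqrt(sum((xi-xbar)^2) * sum((yi-ybar)^2))
n = 6, xbar = 53/6 ≈ 8.833333, ybar = 49/6 ≈ 8.166667
Sxy = sum((xi-xbar)(yi-ybar)) = 91/6 ≈ 15.166667
Sxx = sum((xi-xbar)^2) = 281/6 ≈ 46.833333
Syy = sum((yi-ybar)^2) = 1025/6 ≈ 170.833333
sqrt(Sxx*Syy) ≈ 89.446601
r = Sxy / sqrt(Sxx*Syy) = 15.166667 / 89.446601 ≈ 0.169561

0.1696


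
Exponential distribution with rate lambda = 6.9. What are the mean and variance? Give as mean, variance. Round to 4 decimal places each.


mean = 1/lam, var = 1/lam^2
mean = 1 / 6.9 = 10/69 ≈ 0.144928
lam^2 = 6.9^2 = 47.61
var = 1 / 47.61 = 100/4761 ≈ 0.021004

0.1449, 0.0210


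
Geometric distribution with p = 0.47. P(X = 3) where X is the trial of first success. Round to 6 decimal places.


P = (1-p)^(k-1) * p
(1-p)^(k-1) = 0.53^2 = 0.2809
P = 0.2809 * 0.47 = 0.132023

0.132023


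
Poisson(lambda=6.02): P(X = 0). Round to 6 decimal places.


P = e^(-lam) * lam^k / k!
e^(-6.02) ≈ 0.002429670
lam^k = 6.02^0 = 1
k! = 0! = 1
P = 0.002429670 * 1 / 1 ≈ 0.002430

0.002430


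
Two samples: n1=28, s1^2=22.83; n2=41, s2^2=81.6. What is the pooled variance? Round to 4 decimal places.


sp^2 = ((n1-1)*s1^2 + (n2-1)*s2^2)/(n1+n2-2)
(n1-1)*s1^2 = 27 * 22.83 = 616.41
(n2-1)*s2^2 = 40 * 81.6 = 3264
numerator = 616.41 + 3264 = 3880.41
n1+n2-2 = 67
sp^2 = 3880.41 / 67 = 388041/6700 ≈ 57.916567

57.9166


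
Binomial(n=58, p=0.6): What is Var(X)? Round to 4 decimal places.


Var = n*p*(1-p) = 58 * 0.6 * 0.4 = 13.92

13.9200


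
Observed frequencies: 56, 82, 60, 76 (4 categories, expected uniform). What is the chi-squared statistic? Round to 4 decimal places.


chi2 = sum((O-E)^2/E), E = total/4
total = 274, E = 274/4 = 68.5
(56 - 68.5)^2 / 68.5 = 156.25 / 68.5 = 625/274 ≈ 2.281022
(82 - 68.5)^2 / 68.5 = 182.25 / 68.5 = 729/274 ≈ 2.660584
(60 - 68.5)^2 / 68.5 = 72.25 / 68.5 = 289/274 ≈ 1.054745
(76 - 68.5)^2 / 68.5 = 56.25 / 68.5 = 225/274 ≈ 0.821168
chi2 = 934/137 ≈ 6.817518

6.8175


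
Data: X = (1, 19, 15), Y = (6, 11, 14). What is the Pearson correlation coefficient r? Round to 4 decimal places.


r = sum((xi-xbar)(yi-ybar)) / sqrt(sum((xi-xbar)^2) * sum((yi-ybar)^2))
n = 3, xbar = 35/3 ≈ 11.666667, ybar = 31/3 ≈ 10.333333
Sxy = sum((xi-xbar)(yi-ybar)) = 190/3 ≈ 63.333333
Sxx = sum((xi-xbar)^2) = 536/3 ≈ 178.666667
Syy = sum((yi-ybar)^2) = 98/3 ≈ 32.666667
sqrt(Sxx*Syy) ≈ 76.396626
r = Sxy / sqrt(Sxx*Syy) = 63.333333 / 76.396626 ≈ 0.829007

0.8290


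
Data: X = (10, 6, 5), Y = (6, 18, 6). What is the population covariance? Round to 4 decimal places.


Cov = (1/n)*sum((xi-xbar)(yi-ybar))
n = 3, xbar = 21/3 = 7, ybar = 30/3 = 10
sum((xi-xbar)(yi-ybar)) = -12
Cov = -12 / 3 = -4

-4.0000


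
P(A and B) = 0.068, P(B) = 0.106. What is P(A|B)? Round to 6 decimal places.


P(A|B) = P(A and B) / P(B) = 0.068 / 0.106 = 34/53 ≈ 0.64150943

0.641509


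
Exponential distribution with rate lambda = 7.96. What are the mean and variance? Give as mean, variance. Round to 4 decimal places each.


mean = 1/lam, var = 1/lam^2
mean = 1 / 7.96 = 25/199 ≈ 0.125628
lam^2 = 7.96^2 = 63.3616
var = 1 / 63.3616 ≈ 0.015782

0.1256, 0.0158


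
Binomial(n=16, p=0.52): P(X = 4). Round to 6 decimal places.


P = C(n,k) * p^k * (1-p)^(n-k)
C(16,4) = 1820
p^k = 0.52^4 = 0.07311616
(1-p)^(n-k) = 0.48^12 ≈ 0.0001495873
P = 1820 * 0.07311616 * 0.0001495873 ≈ 0.019906

0.019906


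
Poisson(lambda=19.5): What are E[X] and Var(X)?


E[X] = Var(X) = lambda = 19.5

19.5, 19.5


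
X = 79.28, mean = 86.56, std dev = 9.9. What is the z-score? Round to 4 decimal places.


z = (X - mu) / sigma
X - mu = 79.28 - 86.56 = -7.28
z = -7.28 / 9.9 = -364/495 ≈ -0.735354

-0.7354


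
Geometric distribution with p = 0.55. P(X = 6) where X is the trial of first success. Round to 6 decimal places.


P = (1-p)^(k-1) * p
(1-p)^(k-1) = 0.45^5 ≈ 0.01845281
P = 0.01845281 * 0.55 ≈ 0.01014905

0.010149


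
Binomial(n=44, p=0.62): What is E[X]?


E[X] = n*p = 44 * 0.62 = 27.28

27.28


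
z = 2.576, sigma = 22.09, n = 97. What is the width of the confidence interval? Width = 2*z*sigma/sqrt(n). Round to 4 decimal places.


width = 2*z*sigma/sqrt(n)
2*z*sigma = 2 * 2.576 * 22.09 = 113.80768
sqrt(97) ≈ 9.848858
width = 113.80768 / 9.848858 ≈ 11.555419

11.5554


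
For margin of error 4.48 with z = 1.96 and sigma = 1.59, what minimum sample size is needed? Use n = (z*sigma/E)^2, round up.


z*sigma/E = 1.96 * 1.59 / 4.48 = 0.695625
(z*sigma/E)^2 ≈ 0.483894
round up: n = 1

1


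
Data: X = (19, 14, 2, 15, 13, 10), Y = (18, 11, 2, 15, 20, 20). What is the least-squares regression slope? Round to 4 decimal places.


b = sum((xi-xbar)(yi-ybar)) / sum((xi-xbar)^2)
n = 6, xbar = 73/6 ≈ 12.166667, ybar = 86/6 = 43/3 ≈ 14.333333
Sxy = sum((xi-xbar)(yi-ybar)) = 416/3 ≈ 138.666667
Sxx = sum((xi-xbar)^2) = 1001/6 ≈ 166.833333
b = Sxy / Sxx = 64/77 ≈ 0.831169

0.8312


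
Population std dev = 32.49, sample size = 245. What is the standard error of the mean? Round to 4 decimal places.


SE = sigma / sqrt(n)
sqrt(245) ≈ 15.652476
SE = 32.49 / 15.652476 ≈ 2.075710

2.0757


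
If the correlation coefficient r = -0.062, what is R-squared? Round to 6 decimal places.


R^2 = r^2 = (-0.062)^2 = 0.003844

0.003844


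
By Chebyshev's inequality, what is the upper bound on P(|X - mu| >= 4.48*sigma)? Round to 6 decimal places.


P <= 1/k^2
k^2 = 4.48^2 = 20.0704
1/k^2 = 1 / 20.0704 ≈ 0.04982462

0.049825


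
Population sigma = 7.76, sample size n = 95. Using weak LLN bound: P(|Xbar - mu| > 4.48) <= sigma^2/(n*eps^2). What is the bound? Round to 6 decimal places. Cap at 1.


bound = min(1, sigma^2/(n*eps^2))
sigma^2 = 7.76^2 = 60.2176
n*eps^2 = 95 * 4.48^2 = 95 * 20.0704 = 1906.688
sigma^2/(n*eps^2) = 60.2176 / 1906.688 ≈ 0.03158230

0.031582


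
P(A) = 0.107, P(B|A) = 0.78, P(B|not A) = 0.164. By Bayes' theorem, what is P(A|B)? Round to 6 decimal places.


P(A|B) = P(B|A)*P(A) / P(B), P(B) = P(B|A)*P(A) + P(B|not A)*P(not A)
P(B|A)*P(A) = 0.78 * 0.107 = 0.08346
P(B|not A)*P(not A) = 0.164 * 0.893 = 0.146452
P(B) = 0.08346 + 0.146452 = 0.229912
P(A|B) = 0.08346 / 0.229912 ≈ 0.36300846

0.363008


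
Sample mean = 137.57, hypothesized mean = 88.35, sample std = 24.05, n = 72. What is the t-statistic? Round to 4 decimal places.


t = (xbar - mu0) / (s/sqrt(n))
xbar - mu0 = 137.57 - 88.35 = 49.22
sqrt(72) ≈ 8.48528137
s/sqrt(n) = 24.05 / 8.48528137 ≈ 2.83431968
t = 49.22 / 2.83431968 ≈ 17.365719

17.3657


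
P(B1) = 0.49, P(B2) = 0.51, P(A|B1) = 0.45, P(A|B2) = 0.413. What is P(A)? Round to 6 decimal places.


P(A) = P(A|B1)*P(B1) + P(A|B2)*P(B2)
P(A|B1)*P(B1) = 0.45 * 0.49 = 0.2205
P(A|B2)*P(B2) = 0.413 * 0.51 = 0.21063
P(A) = 0.2205 + 0.21063 = 0.43113

0.431130


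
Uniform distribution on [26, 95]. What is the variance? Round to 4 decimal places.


Var = (b-a)^2 / 12
(b-a)^2 = (95 - 26)^2 = 4761
Var = 4761/12 = 396.75

396.7500


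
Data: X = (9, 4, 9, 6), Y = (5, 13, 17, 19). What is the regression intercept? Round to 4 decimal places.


a = ybar - b*xbar, where b = sum((xi-xbar)(yi-ybar)) / sum((xi-xbar)^2)
n = 4, xbar = 28/4 = 7, ybar = 54/4 = 13.5
Sxy = sum((xi-xbar)(yi-ybar)) = -14
Sxx = sum((xi-xbar)^2) = 18
b = Sxy / Sxx = -7/9 ≈ -0.777778
a = 13.5 - (-0.777778) * 7 = 341/18 ≈ 18.944444

18.9444


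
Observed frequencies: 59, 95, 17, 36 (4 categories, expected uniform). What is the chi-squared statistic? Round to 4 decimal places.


chi2 = sum((O-E)^2/E), E = total/4
total = 207, E = 207/4 = 51.75
(59 - 51.75)^2 / 51.75 = 52.5625 / 51.75 = 841/828 ≈ 1.015700
(95 - 51.75)^2 / 51.75 = 1870.5625 / 51.75 = 29929/828 ≈ 36.146135
(17 - 51.75)^2 / 51.75 = 1207.5625 / 51.75 = 19321/828 ≈ 23.334541
(36 - 51.75)^2 / 51.75 = 248.0625 / 51.75 = 441/92 ≈ 4.793478
chi2 = 4505/69 ≈ 65.289855

65.2899


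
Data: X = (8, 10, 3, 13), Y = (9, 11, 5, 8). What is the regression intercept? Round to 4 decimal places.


a = ybar - b*xbar, where b = sum((xi-xbar)(yi-ybar)) / sum((xi-xbar)^2)
n = 4, xbar = 34/4 = 8.5, ybar = 33/4 = 8.25
Sxy = sum((xi-xbar)(yi-ybar)) = 20.5
Sxx = sum((xi-xbar)^2) = 53
b = Sxy / Sxx = 41/106 ≈ 0.386792
a = 8.25 - 0.386792 * 8.5 = 263/53 ≈ 4.962264

4.9623


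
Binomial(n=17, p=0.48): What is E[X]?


E[X] = n*p = 17 * 0.48 = 8.16

8.16


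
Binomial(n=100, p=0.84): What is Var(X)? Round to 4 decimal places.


Var = n*p*(1-p) = 100 * 0.84 * 0.16 = 13.44

13.4400


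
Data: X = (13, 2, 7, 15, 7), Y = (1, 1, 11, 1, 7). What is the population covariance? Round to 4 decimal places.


Cov = (1/n)*sum((xi-xbar)(yi-ybar))
n = 5, xbar = 44/5 = 8.8, ybar = 21/5 = 4.2
sum((xi-xbar)(yi-ybar)) = -28.8
Cov = -28.8 / 5 = -5.76

-5.7600


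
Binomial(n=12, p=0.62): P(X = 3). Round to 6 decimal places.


P = C(n,k) * p^k * (1-p)^(n-k)
C(12,3) = 220
p^k = 0.62^3 = 0.238328
(1-p)^(n-k) = 0.38^9 ≈ 0.0001652161
P = 220 * 0.238328 * 0.0001652161 ≈ 0.008663

0.008663


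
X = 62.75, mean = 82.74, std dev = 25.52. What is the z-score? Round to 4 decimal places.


z = (X - mu) / sigma
X - mu = 62.75 - 82.74 = -19.99
z = -19.99 / 25.52 = -1999/2552 ≈ -0.783307

-0.7833


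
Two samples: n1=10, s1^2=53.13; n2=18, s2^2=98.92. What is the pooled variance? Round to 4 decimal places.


sp^2 = ((n1-1)*s1^2 + (n2-1)*s2^2)/(n1+n2-2)
(n1-1)*s1^2 = 9 * 53.13 = 478.17
(n2-1)*s2^2 = 17 * 98.92 = 1681.64
numerator = 478.17 + 1681.64 = 2159.81
n1+n2-2 = 26
sp^2 = 2159.81 / 26 = 215981/2600 ≈ 83.069615

83.0696


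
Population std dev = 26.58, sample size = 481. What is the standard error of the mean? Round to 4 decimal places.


SE = sigma / sqrt(n)
sqrt(481) ≈ 21.931712
SE = 26.58 / 21.931712 ≈ 1.211944

1.2119


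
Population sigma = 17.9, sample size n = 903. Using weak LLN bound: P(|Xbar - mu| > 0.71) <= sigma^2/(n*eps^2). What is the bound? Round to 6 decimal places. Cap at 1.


bound = min(1, sigma^2/(n*eps^2))
sigma^2 = 17.9^2 = 320.41
n*eps^2 = 903 * 0.71^2 = 903 * 0.5041 = 455.2023
sigma^2/(n*eps^2) = 320.41 / 455.2023 ≈ 0.70388484

0.703885


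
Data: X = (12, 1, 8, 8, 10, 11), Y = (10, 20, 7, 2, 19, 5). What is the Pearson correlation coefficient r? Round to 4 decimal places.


r = sum((xi-xbar)(yi-ybar)) / sqrt(sum((xi-xbar)^2) * sum((yi-ybar)^2))
n = 6, xbar = 50/6 = 25/3 ≈ 8.333333, ybar = 63/6 = 10.5
Sxy = sum((xi-xbar)(yi-ybar)) = -68
Sxx = sum((xi-xbar)^2) = 232/3 ≈ 77.333333
Syy = sum((yi-ybar)^2) = 277.5
sqrt(Sxx*Syy) ≈ 146.492321
r = Sxy / sqrt(Sxx*Syy) = -68 / 146.492321 ≈ -0.464188

-0.4642


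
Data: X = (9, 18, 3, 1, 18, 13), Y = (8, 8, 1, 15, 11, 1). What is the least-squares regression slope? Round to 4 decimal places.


b = sum((xi-xbar)(yi-ybar)) / sum((xi-xbar)^2)
n = 6, xbar = 62/6 = 31/3 ≈ 10.333333, ybar = 44/6 = 22/3 ≈ 7.333333
Sxy = sum((xi-xbar)(yi-ybar)) = -29/3 ≈ -9.666667
Sxx = sum((xi-xbar)^2) = 802/3 ≈ 267.333333
b = Sxy / Sxx = -29/802 ≈ -0.036160

-0.0362


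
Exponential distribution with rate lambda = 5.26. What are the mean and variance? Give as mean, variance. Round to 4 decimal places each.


mean = 1/lam, var = 1/lam^2
mean = 1 / 5.26 = 50/263 ≈ 0.190114
lam^2 = 5.26^2 = 27.6676
var = 1 / 27.6676 ≈ 0.036143

0.1901, 0.0361


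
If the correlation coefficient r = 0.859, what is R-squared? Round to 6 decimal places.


R^2 = r^2 = (0.859)^2 = 0.737881

0.737881


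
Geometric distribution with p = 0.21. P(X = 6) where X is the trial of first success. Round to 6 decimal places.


P = (1-p)^(k-1) * p
(1-p)^(k-1) = 0.79^5 ≈ 0.3077056
P = 0.3077056 * 0.21 ≈ 0.06461818

0.064618


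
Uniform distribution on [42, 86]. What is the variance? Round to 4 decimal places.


Var = (b-a)^2 / 12
(b-a)^2 = (86 - 42)^2 = 1936
Var = 1936/12 ≈ 161.333333

161.3333


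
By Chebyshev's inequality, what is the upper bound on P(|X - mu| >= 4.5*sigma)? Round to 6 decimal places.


P <= 1/k^2
k^2 = 4.5^2 = 20.25
1/k^2 = 1 / 20.25 = 4/81 ≈ 0.04938272

0.049383


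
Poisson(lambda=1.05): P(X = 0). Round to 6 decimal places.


P = e^(-lam) * lam^k / k!
e^(-1.05) ≈ 0.3499377
lam^k = 1.05^0 = 1
k! = 0! = 1
P = 0.3499377 * 1 / 1 ≈ 0.349938

0.349938


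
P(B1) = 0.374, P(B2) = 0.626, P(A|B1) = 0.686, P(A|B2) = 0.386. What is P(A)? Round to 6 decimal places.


P(A) = P(A|B1)*P(B1) + P(A|B2)*P(B2)
P(A|B1)*P(B1) = 0.686 * 0.374 = 0.256564
P(A|B2)*P(B2) = 0.386 * 0.626 = 0.241636
P(A) = 0.256564 + 0.241636 = 0.4982

0.498200


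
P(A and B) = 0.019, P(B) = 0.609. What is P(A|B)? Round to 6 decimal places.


P(A|B) = P(A and B) / P(B) = 0.019 / 0.609 = 19/609 ≈ 0.03119869

0.031199


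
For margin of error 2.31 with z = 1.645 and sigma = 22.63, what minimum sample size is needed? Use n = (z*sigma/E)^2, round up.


z*sigma/E = 1.645 * 22.63 / 2.31 = 106361/6600 ≈ 16.115303
(z*sigma/E)^2 ≈ 259.702992
round up: n = 260

260


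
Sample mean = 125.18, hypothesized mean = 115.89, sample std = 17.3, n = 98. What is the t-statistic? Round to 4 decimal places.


t = (xbar - mu0) / (s/sqrt(n))
xbar - mu0 = 125.18 - 115.89 = 9.29
sqrt(98) ≈ 9.89949494
s/sqrt(n) = 17.3 / 9.89949494 ≈ 1.74756390
t = 9.29 / 1.74756390 ≈ 5.315972

5.3160


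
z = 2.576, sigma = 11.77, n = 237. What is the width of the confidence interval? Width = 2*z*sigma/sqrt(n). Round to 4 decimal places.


width = 2*z*sigma/sqrt(n)
2*z*sigma = 2 * 2.576 * 11.77 = 60.63904
sqrt(237) ≈ 15.394804
width = 60.63904 / 15.394804 ≈ 3.938929

3.9389


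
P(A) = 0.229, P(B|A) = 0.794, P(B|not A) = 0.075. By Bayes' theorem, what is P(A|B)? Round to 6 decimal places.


P(A|B) = P(B|A)*P(A) / P(B), P(B) = P(B|A)*P(A) + P(B|not A)*P(not A)
P(B|A)*P(A) = 0.794 * 0.229 = 0.181826
P(B|not A)*P(not A) = 0.075 * 0.771 = 0.057825
P(B) = 0.181826 + 0.057825 = 0.239651
P(A|B) = 0.181826 / 0.239651 ≈ 0.75871163

0.758712


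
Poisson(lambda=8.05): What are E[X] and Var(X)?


E[X] = Var(X) = lambda = 8.05

8.05, 8.05


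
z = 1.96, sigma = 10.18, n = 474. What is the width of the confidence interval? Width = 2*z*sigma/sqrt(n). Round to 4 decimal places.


width = 2*z*sigma/sqrt(n)
2*z*sigma = 2 * 1.96 * 10.18 = 39.9056
sqrt(474) ≈ 21.771541
width = 39.9056 / 21.771541 ≈ 1.832925

1.8329


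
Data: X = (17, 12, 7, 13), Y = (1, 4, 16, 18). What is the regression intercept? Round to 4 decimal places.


a = ybar - b*xbar, where b = sum((xi-xbar)(yi-ybar)) / sum((xi-xbar)^2)
n = 4, xbar = 49/4 = 12.25, ybar = 39/4 = 9.75
Sxy = sum((xi-xbar)(yi-ybar)) = -66.75
Sxx = sum((xi-xbar)^2) = 50.75
b = Sxy / Sxx = -267/203 ≈ -1.315271
a = 9.75 - (-1.315271) * 12.25 = 750/29 ≈ 25.862069

25.8621


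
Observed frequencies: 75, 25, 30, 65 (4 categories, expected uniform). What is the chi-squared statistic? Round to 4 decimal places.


chi2 = sum((O-E)^2/E), E = total/4
total = 195, E = 195/4 = 48.75
(75 - 48.75)^2 / 48.75 = 689.0625 / 48.75 = 735/52 ≈ 14.134615
(25 - 48.75)^2 / 48.75 = 564.0625 / 48.75 = 1805/156 ≈ 11.570513
(30 - 48.75)^2 / 48.75 = 351.5625 / 48.75 = 375/52 ≈ 7.211538
(65 - 48.75)^2 / 48.75 = 264.0625 / 48.75 = 65/12 ≈ 5.416667
chi2 = 115/3 ≈ 38.333333

38.3333


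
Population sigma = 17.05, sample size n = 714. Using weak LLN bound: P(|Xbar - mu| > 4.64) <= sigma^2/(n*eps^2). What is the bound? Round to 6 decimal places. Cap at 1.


bound = min(1, sigma^2/(n*eps^2))
sigma^2 = 17.05^2 = 290.7025
n*eps^2 = 714 * 4.64^2 = 714 * 21.5296 = 15372.1344
sigma^2/(n*eps^2) = 290.7025 / 15372.1344 ≈ 0.01891100

0.018911


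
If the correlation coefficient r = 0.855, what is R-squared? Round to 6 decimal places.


R^2 = r^2 = (0.855)^2 = 0.731025

0.731025


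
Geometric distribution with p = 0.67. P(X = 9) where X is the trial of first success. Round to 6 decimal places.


P = (1-p)^(k-1) * p
(1-p)^(k-1) = 0.33^8 ≈ 0.0001406409
P = 0.0001406409 * 0.67 ≈ 0.00009422938

0.000094


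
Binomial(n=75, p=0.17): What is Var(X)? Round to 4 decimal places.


Var = n*p*(1-p) = 75 * 0.17 * 0.83 = 10.5825

10.5825


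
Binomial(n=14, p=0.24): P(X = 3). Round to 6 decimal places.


P = C(n,k) * p^k * (1-p)^(n-k)
C(14,3) = 364
p^k = 0.24^3 = 0.013824
(1-p)^(n-k) = 0.76^11 ≈ 0.04885956
P = 364 * 0.013824 * 0.04885956 ≈ 0.245858

0.245858


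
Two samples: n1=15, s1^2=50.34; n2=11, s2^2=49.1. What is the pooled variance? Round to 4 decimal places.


sp^2 = ((n1-1)*s1^2 + (n2-1)*s2^2)/(n1+n2-2)
(n1-1)*s1^2 = 14 * 50.34 = 704.76
(n2-1)*s2^2 = 10 * 49.1 = 491
numerator = 704.76 + 491 = 1195.76
n1+n2-2 = 24
sp^2 = 1195.76 / 24 = 14947/300 ≈ 49.823333

49.8233


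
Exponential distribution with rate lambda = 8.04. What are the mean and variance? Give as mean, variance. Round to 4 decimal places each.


mean = 1/lam, var = 1/lam^2
mean = 1 / 8.04 = 25/201 ≈ 0.124378
lam^2 = 8.04^2 = 64.6416
var = 1 / 64.6416 ≈ 0.015470

0.1244, 0.0155


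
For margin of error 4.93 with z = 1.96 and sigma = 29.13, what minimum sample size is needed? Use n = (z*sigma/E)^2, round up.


z*sigma/E = 1.96 * 29.13 / 4.93 ≈ 11.581095
(z*sigma/E)^2 ≈ 134.121769
round up: n = 135

135


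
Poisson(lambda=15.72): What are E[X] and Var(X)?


E[X] = Var(X) = lambda = 15.72

15.72, 15.72


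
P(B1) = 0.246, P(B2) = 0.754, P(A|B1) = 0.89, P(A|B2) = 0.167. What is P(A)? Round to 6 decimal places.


P(A) = P(A|B1)*P(B1) + P(A|B2)*P(B2)
P(A|B1)*P(B1) = 0.89 * 0.246 = 0.21894
P(A|B2)*P(B2) = 0.167 * 0.754 = 0.125918
P(A) = 0.21894 + 0.125918 = 0.344858

0.344858


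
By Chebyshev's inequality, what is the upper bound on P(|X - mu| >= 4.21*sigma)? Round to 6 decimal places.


P <= 1/k^2
k^2 = 4.21^2 = 17.7241
1/k^2 = 1 / 17.7241 ≈ 0.05642035

0.056420


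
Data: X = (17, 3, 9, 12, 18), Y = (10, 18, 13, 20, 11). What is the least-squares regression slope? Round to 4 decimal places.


b = sum((xi-xbar)(yi-ybar)) / sum((xi-xbar)^2)
n = 5, xbar = 59/5 = 11.8, ybar = 72/5 = 14.4
Sxy = sum((xi-xbar)(yi-ybar)) = -70.6
Sxx = sum((xi-xbar)^2) = 150.8
b = Sxy / Sxx = -353/754 ≈ -0.468170

-0.4682


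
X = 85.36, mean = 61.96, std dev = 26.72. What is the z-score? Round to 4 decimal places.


z = (X - mu) / sigma
X - mu = 85.36 - 61.96 = 23.4
z = 23.4 / 26.72 = 585/668 ≈ 0.875749

0.8757


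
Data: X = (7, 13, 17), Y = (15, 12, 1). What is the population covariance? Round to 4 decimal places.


Cov = (1/n)*sum((xi-xbar)(yi-ybar))
n = 3, xbar = 37/3 ≈ 12.333333, ybar = 28/3 ≈ 9.333333
sum((xi-xbar)(yi-ybar)) = -202/3 ≈ -67.333333
Cov = -67.333333 / 3 = -202/9 ≈ -22.444444

-22.4444


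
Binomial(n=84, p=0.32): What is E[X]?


E[X] = n*p = 84 * 0.32 = 26.88

26.88


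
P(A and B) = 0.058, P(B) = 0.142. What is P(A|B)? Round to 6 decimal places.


P(A|B) = P(A and B) / P(B) = 0.058 / 0.142 = 29/71 ≈ 0.40845070

0.408451


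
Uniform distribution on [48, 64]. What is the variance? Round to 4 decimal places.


Var = (b-a)^2 / 12
(b-a)^2 = (64 - 48)^2 = 256
Var = 256/12 ≈ 21.333333

21.3333


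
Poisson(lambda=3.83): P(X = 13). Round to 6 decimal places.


P = e^(-lam) * lam^k / k!
e^(-3.83) ≈ 0.02170962
lam^k = 3.83^13 ≈ 38157864.510105
k! = 13! = 6227020800
P = 0.02170962 * 38157864.510105 / 6227020800 ≈ 0.000133

0.000133


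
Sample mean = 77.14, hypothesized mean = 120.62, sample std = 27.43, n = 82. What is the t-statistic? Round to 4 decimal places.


t = (xbar - mu0) / (s/sqrt(n))
xbar - mu0 = 77.14 - 120.62 = -43.48
sqrt(82) ≈ 9.05538514
s/sqrt(n) = 27.43 / 9.05538514 ≈ 3.02913676
t = -43.48 / 3.02913676 ≈ -14.353924

-14.3539


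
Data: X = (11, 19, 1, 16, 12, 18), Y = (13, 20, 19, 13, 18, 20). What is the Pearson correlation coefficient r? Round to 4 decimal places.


r = sum((xi-xbar)(yi-ybar)) / sqrt(sum((xi-xbar)^2) * sum((yi-ybar)^2))
n = 6, xbar = 77/6 ≈ 12.833333, ybar = 103/6 ≈ 17.166667
Sxy = sum((xi-xbar)(yi-ybar)) = 25/6 ≈ 4.166667
Sxx = sum((xi-xbar)^2) = 1313/6 ≈ 218.833333
Syy = sum((yi-ybar)^2) = 329/6 ≈ 54.833333
sqrt(Sxx*Syy) ≈ 109.541595
r = Sxy / sqrt(Sxx*Syy) = 4.166667 / 109.541595 ≈ 0.038037

0.0380


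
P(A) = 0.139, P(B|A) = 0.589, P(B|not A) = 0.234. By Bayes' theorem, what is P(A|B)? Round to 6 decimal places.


P(A|B) = P(B|A)*P(A) / P(B), P(B) = P(B|A)*P(A) + P(B|not A)*P(not A)
P(B|A)*P(A) = 0.589 * 0.139 = 0.081871
P(B|not A)*P(not A) = 0.234 * 0.861 = 0.201474
P(B) = 0.081871 + 0.201474 = 0.283345
P(A|B) = 0.081871 / 0.283345 ≈ 0.28894457

0.288945


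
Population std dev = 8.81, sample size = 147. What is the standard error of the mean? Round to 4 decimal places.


SE = sigma / sqrt(n)
sqrt(147) ≈ 12.124356
SE = 8.81 / 12.124356 ≈ 0.726637

0.7266


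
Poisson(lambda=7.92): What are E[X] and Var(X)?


E[X] = Var(X) = lambda = 7.92

7.92, 7.92


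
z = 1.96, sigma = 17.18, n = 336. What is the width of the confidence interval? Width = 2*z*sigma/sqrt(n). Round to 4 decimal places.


width = 2*z*sigma/sqrt(n)
2*z*sigma = 2 * 1.96 * 17.18 = 67.3456
sqrt(336) ≈ 18.330303
width = 67.3456 / 18.330303 ≈ 3.674004

3.6740


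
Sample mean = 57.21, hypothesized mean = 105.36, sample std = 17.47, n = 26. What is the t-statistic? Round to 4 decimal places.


t = (xbar - mu0) / (s/sqrt(n))
xbar - mu0 = 57.21 - 105.36 = -48.15
sqrt(26) ≈ 5.09901951
s/sqrt(n) = 17.47 / 5.09901951 ≈ 3.42614888
t = -48.15 / 3.42614888 ≈ -14.053680

-14.0537


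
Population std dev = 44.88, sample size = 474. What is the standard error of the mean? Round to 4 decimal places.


SE = sigma / sqrt(n)
sqrt(474) ≈ 21.771541
SE = 44.88 / 21.771541 ≈ 2.061407

2.0614


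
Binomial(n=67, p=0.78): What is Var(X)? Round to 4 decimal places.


Var = n*p*(1-p) = 67 * 0.78 * 0.22 = 11.4972

11.4972


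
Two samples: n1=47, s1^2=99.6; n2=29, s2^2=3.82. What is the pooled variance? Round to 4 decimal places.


sp^2 = ((n1-1)*s1^2 + (n2-1)*s2^2)/(n1+n2-2)
(n1-1)*s1^2 = 46 * 99.6 = 4581.6
(n2-1)*s2^2 = 28 * 3.82 = 106.96
numerator = 4581.6 + 106.96 = 4688.56
n1+n2-2 = 74
sp^2 = 4688.56 / 74 = 58607/925 ≈ 63.358919

63.3589


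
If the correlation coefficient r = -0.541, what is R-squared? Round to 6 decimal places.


R^2 = r^2 = (-0.541)^2 = 0.292681

0.292681


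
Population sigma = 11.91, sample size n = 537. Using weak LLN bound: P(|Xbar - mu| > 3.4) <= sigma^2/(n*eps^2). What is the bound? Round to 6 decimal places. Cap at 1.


bound = min(1, sigma^2/(n*eps^2))
sigma^2 = 11.91^2 = 141.8481
n*eps^2 = 537 * 3.4^2 = 537 * 11.56 = 6207.72
sigma^2/(n*eps^2) = 141.8481 / 6207.72 ≈ 0.02285027

0.022850


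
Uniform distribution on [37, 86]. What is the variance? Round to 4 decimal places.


Var = (b-a)^2 / 12
(b-a)^2 = (86 - 37)^2 = 2401
Var = 2401/12 ≈ 200.083333

200.0833


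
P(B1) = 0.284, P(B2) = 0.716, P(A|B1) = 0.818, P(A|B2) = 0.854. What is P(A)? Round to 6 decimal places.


P(A) = P(A|B1)*P(B1) + P(A|B2)*P(B2)
P(A|B1)*P(B1) = 0.818 * 0.284 = 0.232312
P(A|B2)*P(B2) = 0.854 * 0.716 = 0.611464
P(A) = 0.232312 + 0.611464 = 0.843776

0.843776


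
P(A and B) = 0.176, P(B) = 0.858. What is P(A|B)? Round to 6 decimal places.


P(A|B) = P(A and B) / P(B) = 0.176 / 0.858 = 8/39 ≈ 0.20512821

0.205128


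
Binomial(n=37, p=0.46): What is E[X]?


E[X] = n*p = 37 * 0.46 = 17.02

17.02


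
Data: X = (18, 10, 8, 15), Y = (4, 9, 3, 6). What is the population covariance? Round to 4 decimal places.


Cov = (1/n)*sum((xi-xbar)(yi-ybar))
n = 4, xbar = 51/4 = 12.75, ybar = 22/4 = 5.5
sum((xi-xbar)(yi-ybar)) = -4.5
Cov = -4.5 / 4 = -1.125

-1.1250


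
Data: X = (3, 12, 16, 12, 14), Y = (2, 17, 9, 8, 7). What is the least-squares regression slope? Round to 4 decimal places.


b = sum((xi-xbar)(yi-ybar)) / sum((xi-xbar)^2)
n = 5, xbar = 57/5 = 11.4, ybar = 43/5 = 8.6
Sxy = sum((xi-xbar)(yi-ybar)) = 57.8
Sxx = sum((xi-xbar)^2) = 99.2
b = Sxy / Sxx = 289/496 ≈ 0.582661

0.5827


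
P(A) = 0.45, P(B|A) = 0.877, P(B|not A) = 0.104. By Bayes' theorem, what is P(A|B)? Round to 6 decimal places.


P(A|B) = P(B|A)*P(A) / P(B), P(B) = P(B|A)*P(A) + P(B|not A)*P(not A)
P(B|A)*P(A) = 0.877 * 0.45 = 0.39465
P(B|not A)*P(not A) = 0.104 * 0.55 = 0.0572
P(B) = 0.39465 + 0.0572 = 0.45185
P(A|B) = 0.39465 / 0.45185 = 7893/9037 ≈ 0.87340932

0.873409


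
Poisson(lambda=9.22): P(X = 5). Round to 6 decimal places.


P = e^(-lam) * lam^k / k!
e^(-9.22) ≈ 0.00009903869
lam^k = 9.22^5 ≈ 66627.666811
k! = 5! = 120
P = 0.00009903869 * 66627.666811 / 120 ≈ 0.054989

0.054989


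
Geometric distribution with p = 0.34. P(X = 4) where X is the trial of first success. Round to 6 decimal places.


P = (1-p)^(k-1) * p
(1-p)^(k-1) = 0.66^3 = 0.287496
P = 0.287496 * 0.34 = 0.09774864

0.097749


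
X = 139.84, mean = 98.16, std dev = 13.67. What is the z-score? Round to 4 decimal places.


z = (X - mu) / sigma
X - mu = 139.84 - 98.16 = 41.68
z = 41.68 / 13.67 = 4168/1367 ≈ 3.049012

3.0490


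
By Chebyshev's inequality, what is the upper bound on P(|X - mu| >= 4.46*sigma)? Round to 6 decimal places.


P <= 1/k^2
k^2 = 4.46^2 = 19.8916
1/k^2 = 1 / 19.8916 ≈ 0.05027248

0.050272


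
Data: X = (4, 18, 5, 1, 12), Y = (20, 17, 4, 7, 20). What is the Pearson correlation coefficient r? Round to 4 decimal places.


r = sum((xi-xbar)(yi-ybar)) / sqrt(sum((xi-xbar)^2) * sum((yi-ybar)^2))
n = 5, xbar = 40/5 = 8, ybar = 68/5 = 13.6
Sxy = sum((xi-xbar)(yi-ybar)) = 109
Sxx = sum((xi-xbar)^2) = 190
Syy = sum((yi-ybar)^2) = 229.2
sqrt(Sxx*Syy) ≈ 208.681576
r = Sxy / sqrt(Sxx*Syy) = 109 / 208.681576 ≈ 0.522327

0.5223


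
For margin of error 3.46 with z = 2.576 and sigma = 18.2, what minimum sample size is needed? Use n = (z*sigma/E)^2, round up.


z*sigma/E = 2.576 * 18.2 / 3.46 = 58604/4325 ≈ 13.550058
(z*sigma/E)^2 ≈ 183.604066
round up: n = 184

184


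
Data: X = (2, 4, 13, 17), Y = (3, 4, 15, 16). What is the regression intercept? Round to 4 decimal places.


a = ybar - b*xbar, where b = sum((xi-xbar)(yi-ybar)) / sum((xi-xbar)^2)
n = 4, xbar = 36/4 = 9, ybar = 38/4 = 9.5
Sxy = sum((xi-xbar)(yi-ybar)) = 147
Sxx = sum((xi-xbar)^2) = 154
b = Sxy / Sxx = 21/22 ≈ 0.954545
a = 9.5 - 0.954545 * 9 = 10/11 ≈ 0.909091

0.9091


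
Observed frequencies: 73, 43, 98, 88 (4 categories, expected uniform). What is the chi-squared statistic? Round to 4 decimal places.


chi2 = sum((O-E)^2/E), E = total/4
total = 302, E = 302/4 = 75.5
(73 - 75.5)^2 / 75.5 = 6.25 / 75.5 = 25/302 ≈ 0.082781
(43 - 75.5)^2 / 75.5 = 1056.25 / 75.5 = 4225/302 ≈ 13.990066
(98 - 75.5)^2 / 75.5 = 506.25 / 75.5 = 2025/302 ≈ 6.705298
(88 - 75.5)^2 / 75.5 = 156.25 / 75.5 = 625/302 ≈ 2.069536
chi2 = 3450/151 ≈ 22.847682

22.8477


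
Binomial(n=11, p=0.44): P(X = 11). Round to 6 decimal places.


P = C(n,k) * p^k * (1-p)^(n-k)
C(11,11) = 1
p^k = 0.44^11 ≈ 0.0001196684
(1-p)^(n-k) = 0.56^0 = 1
P = 1 * 0.0001196684 * 1 ≈ 0.000120

0.000120


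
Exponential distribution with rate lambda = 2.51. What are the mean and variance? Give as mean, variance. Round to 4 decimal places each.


mean = 1/lam, var = 1/lam^2
mean = 1 / 2.51 = 100/251 ≈ 0.398406
lam^2 = 2.51^2 = 6.3001
var = 1 / 6.3001 ≈ 0.158728

0.3984, 0.1587


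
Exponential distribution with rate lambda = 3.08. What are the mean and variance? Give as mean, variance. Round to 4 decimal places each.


mean = 1/lam, var = 1/lam^2
mean = 1 / 3.08 = 25/77 ≈ 0.324675
lam^2 = 3.08^2 = 9.4864
var = 1 / 9.4864 = 625/5929 ≈ 0.105414

0.3247, 0.1054


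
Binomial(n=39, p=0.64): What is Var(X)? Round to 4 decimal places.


Var = n*p*(1-p) = 39 * 0.64 * 0.36 = 8.9856

8.9856


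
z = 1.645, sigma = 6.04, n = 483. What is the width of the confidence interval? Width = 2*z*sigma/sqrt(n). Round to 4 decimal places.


width = 2*z*sigma/sqrt(n)
2*z*sigma = 2 * 1.645 * 6.04 = 19.8716
sqrt(483) ≈ 21.977261
width = 19.8716 / 21.977261 ≈ 0.904189

0.9042


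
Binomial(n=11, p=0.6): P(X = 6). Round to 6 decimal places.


P = C(n,k) * p^k * (1-p)^(n-k)
C(11,6) = 462
p^k = 0.6^6 = 0.046656
(1-p)^(n-k) = 0.4^5 = 0.01024
P = 462 * 0.046656 * 0.01024 ≈ 0.220724

0.220724


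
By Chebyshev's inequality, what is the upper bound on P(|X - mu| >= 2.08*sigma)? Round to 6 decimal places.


P <= 1/k^2
k^2 = 2.08^2 = 4.3264
1/k^2 = 1 / 4.3264 = 625/2704 ≈ 0.23113905

0.231139


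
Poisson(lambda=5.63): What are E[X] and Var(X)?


E[X] = Var(X) = lambda = 5.63

5.63, 5.63


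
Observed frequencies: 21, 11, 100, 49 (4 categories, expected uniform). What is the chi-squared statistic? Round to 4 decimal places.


chi2 = sum((O-E)^2/E), E = total/4
total = 181, E = 181/4 = 45.25
(21 - 45.25)^2 / 45.25 = 588.0625 / 45.25 = 9409/724 ≈ 12.995856
(11 - 45.25)^2 / 45.25 = 1173.0625 / 45.25 = 18769/724 ≈ 25.924033
(100 - 45.25)^2 / 45.25 = 2997.5625 / 45.25 = 47961/724 ≈ 66.244475
(49 - 45.25)^2 / 45.25 = 14.0625 / 45.25 = 225/724 ≈ 0.310773
chi2 = 19091/181 ≈ 105.475138

105.4751


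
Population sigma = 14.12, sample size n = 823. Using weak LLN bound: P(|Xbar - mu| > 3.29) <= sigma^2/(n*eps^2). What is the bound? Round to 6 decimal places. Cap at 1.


bound = min(1, sigma^2/(n*eps^2))
sigma^2 = 14.12^2 = 199.3744
n*eps^2 = 823 * 3.29^2 = 823 * 10.8241 = 8908.2343
sigma^2/(n*eps^2) = 199.3744 / 8908.2343 ≈ 0.02238091

0.022381


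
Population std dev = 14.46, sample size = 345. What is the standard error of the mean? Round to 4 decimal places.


SE = sigma / sqrt(n)
sqrt(345) ≈ 18.574176
SE = 14.46 / 18.574176 ≈ 0.778500

0.7785


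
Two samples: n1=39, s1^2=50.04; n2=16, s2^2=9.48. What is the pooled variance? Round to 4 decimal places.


sp^2 = ((n1-1)*s1^2 + (n2-1)*s2^2)/(n1+n2-2)
(n1-1)*s1^2 = 38 * 50.04 = 1901.52
(n2-1)*s2^2 = 15 * 9.48 = 142.2
numerator = 1901.52 + 142.2 = 2043.72
n1+n2-2 = 53
sp^2 = 2043.72 / 53 = 51093/1325 ≈ 38.560755

38.5608


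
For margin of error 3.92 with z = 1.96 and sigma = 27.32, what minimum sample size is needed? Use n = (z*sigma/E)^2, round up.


z*sigma/E = 1.96 * 27.32 / 3.92 = 13.66
(z*sigma/E)^2 = 186.5956
round up: n = 187

187


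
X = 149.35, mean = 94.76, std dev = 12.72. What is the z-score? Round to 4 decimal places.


z = (X - mu) / sigma
X - mu = 149.35 - 94.76 = 54.59
z = 54.59 / 12.72 = 103/24 ≈ 4.291667

4.2917


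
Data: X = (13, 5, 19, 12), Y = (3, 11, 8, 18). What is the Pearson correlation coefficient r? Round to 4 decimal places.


r = sum((xi-xbar)(yi-ybar)) / sqrt(sum((xi-xbar)^2) * sum((yi-ybar)^2))
n = 4, xbar = 49/4 = 12.25, ybar = 40/4 = 10
Sxy = sum((xi-xbar)(yi-ybar)) = -28
Sxx = sum((xi-xbar)^2) = 98.75
Syy = sum((yi-ybar)^2) = 118
sqrt(Sxx*Syy) ≈ 107.946746
r = Sxy / sqrt(Sxx*Syy) = -28 / 107.946746 ≈ -0.259387

-0.2594


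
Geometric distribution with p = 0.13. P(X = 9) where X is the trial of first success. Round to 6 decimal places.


P = (1-p)^(k-1) * p
(1-p)^(k-1) = 0.87^8 ≈ 0.3282117
P = 0.3282117 * 0.13 ≈ 0.04266752

0.042668


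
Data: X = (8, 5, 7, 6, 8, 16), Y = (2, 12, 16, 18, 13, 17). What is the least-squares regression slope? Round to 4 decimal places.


b = sum((xi-xbar)(yi-ybar)) / sum((xi-xbar)^2)
n = 6, xbar = 50/6 = 25/3 ≈ 8.333333, ybar = 78/6 = 13
Sxy = sum((xi-xbar)(yi-ybar)) = 22
Sxx = sum((xi-xbar)^2) = 232/3 ≈ 77.333333
b = Sxy / Sxx = 33/116 ≈ 0.284483

0.2845


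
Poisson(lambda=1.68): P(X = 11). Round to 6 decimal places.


P = e^(-lam) * lam^k / k!
e^(-1.68) ≈ 0.1863740
lam^k = 1.68^11 ≈ 300.886082
k! = 11! = 39916800
P = 0.1863740 * 300.886082 / 39916800 ≈ 0.000001

0.000001


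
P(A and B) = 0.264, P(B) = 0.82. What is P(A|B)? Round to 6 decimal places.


P(A|B) = P(A and B) / P(B) = 0.264 / 0.82 = 66/205 ≈ 0.32195122

0.321951


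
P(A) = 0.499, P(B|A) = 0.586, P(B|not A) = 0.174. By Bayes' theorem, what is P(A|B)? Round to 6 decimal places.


P(A|B) = P(B|A)*P(A) / P(B), P(B) = P(B|A)*P(A) + P(B|not A)*P(not A)
P(B|A)*P(A) = 0.586 * 0.499 = 0.292414
P(B|not A)*P(not A) = 0.174 * 0.501 = 0.087174
P(B) = 0.292414 + 0.087174 = 0.379588
P(A|B) = 0.292414 / 0.379588 ≈ 0.77034574

0.770346


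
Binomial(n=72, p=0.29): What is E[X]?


E[X] = n*p = 72 * 0.29 = 20.88

20.88


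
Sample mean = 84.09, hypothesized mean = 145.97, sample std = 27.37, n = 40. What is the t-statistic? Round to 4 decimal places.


t = (xbar - mu0) / (s/sqrt(n))
xbar - mu0 = 84.09 - 145.97 = -61.88
sqrt(40) ≈ 6.32455532
s/sqrt(n) = 27.37 / 6.32455532 ≈ 4.32757698
t = -61.88 / 4.32757698 ≈ -14.298995

-14.2990


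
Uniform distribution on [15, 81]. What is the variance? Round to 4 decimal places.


Var = (b-a)^2 / 12
(b-a)^2 = (81 - 15)^2 = 4356
Var = 4356/12 = 363

363.0000


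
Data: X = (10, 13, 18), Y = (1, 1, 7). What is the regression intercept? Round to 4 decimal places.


a = ybar - b*xbar, where b = sum((xi-xbar)(yi-ybar)) / sum((xi-xbar)^2)
n = 3, xbar = 41/3 ≈ 13.666667, ybar = 9/3 = 3
Sxy = sum((xi-xbar)(yi-ybar)) = 26
Sxx = sum((xi-xbar)^2) = 98/3 ≈ 32.666667
b = Sxy / Sxx = 39/49 ≈ 0.795918
a = 3 - 0.795918 * 13.666667 = -386/49 ≈ -7.877551

-7.8776
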